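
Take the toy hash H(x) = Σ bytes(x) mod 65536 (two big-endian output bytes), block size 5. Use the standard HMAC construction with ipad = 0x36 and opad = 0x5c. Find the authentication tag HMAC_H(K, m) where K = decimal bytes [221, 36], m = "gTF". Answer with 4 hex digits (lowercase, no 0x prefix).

02af

Key decimal bytes [221, 36] = dd 24 is 2 bytes ≤ B = 5; zero-pad to 5 bytes: K' = dd 24 00 00 00.
K' ⊕ ipad = eb 12 36 36 36.  K' ⊕ opad = 81 78 5c 5c 5c.
Inner input = (K'⊕ipad) ∥ m = eb 12 36 36 36 ∥ 67 54 46.
Inner hash: sum = 235+18+54+54+54+103+84+70 = 672 → 02 a0.
Outer input = (K'⊕opad) ∥ inner = 81 78 5c 5c 5c ∥ 02 a0.
Outer hash (tag): sum = 129+120+92+92+92+2+160 = 687 → 02 af.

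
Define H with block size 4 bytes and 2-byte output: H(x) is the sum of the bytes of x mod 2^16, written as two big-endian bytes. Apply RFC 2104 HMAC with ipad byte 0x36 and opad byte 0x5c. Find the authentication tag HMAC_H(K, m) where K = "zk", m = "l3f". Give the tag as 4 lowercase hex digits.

Key "zk" = 7a 6b is 2 bytes ≤ B = 4; zero-pad to 4 bytes: K' = 7a 6b 00 00.
K' ⊕ ipad = 4c 5d 36 36.  K' ⊕ opad = 26 37 5c 5c.
Inner input = (K'⊕ipad) ∥ m = 4c 5d 36 36 ∥ 6c 33 66.
Inner hash: sum = 76+93+54+54+108+51+102 = 538 → 02 1a.
Outer input = (K'⊕opad) ∥ inner = 26 37 5c 5c ∥ 02 1a.
Outer hash (tag): sum = 38+55+92+92+2+26 = 305 → 01 31.

0131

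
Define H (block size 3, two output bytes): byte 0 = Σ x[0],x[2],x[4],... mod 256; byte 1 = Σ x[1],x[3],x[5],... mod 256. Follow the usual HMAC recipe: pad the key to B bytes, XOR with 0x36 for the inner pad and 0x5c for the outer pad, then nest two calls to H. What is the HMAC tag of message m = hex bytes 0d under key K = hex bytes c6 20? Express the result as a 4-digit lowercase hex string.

Key hex bytes c6 20 is 2 bytes ≤ B = 3; zero-pad to 3 bytes: K' = c6 20 00.
K' ⊕ ipad = f0 16 36.  K' ⊕ opad = 9a 7c 5c.
Inner input = (K'⊕ipad) ∥ m = f0 16 36 ∥ 0d.
Inner hash: even-index sum = 294 mod 256 = 38; odd-index sum = 35 mod 256 = 35 → 26 23.
Outer input = (K'⊕opad) ∥ inner = 9a 7c 5c ∥ 26 23.
Outer hash (tag): even-index sum = 281 mod 256 = 25; odd-index sum = 162 mod 256 = 162 → 19 a2.

19a2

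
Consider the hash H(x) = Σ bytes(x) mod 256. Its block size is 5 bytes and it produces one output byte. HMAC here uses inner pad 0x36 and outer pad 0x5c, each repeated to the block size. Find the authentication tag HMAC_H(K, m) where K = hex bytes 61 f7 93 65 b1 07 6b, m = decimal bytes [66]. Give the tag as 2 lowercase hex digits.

fe

Key hex bytes 61 f7 93 65 b1 07 6b is 7 bytes > B = 5, so hash it first: H(key) = 73, then zero-pad to 5 bytes: K' = 73 00 00 00 00.
K' ⊕ ipad = 45 36 36 36 36.  K' ⊕ opad = 2f 5c 5c 5c 5c.
Inner input = (K'⊕ipad) ∥ m = 45 36 36 36 36 ∥ 42.
Inner hash: sum = 69+54+54+54+54+66 = 351; mod 256 = 95 → 5f.
Outer input = (K'⊕opad) ∥ inner = 2f 5c 5c 5c 5c ∥ 5f.
Outer hash (tag): sum = 47+92+92+92+92+95 = 510; mod 256 = 254 → fe.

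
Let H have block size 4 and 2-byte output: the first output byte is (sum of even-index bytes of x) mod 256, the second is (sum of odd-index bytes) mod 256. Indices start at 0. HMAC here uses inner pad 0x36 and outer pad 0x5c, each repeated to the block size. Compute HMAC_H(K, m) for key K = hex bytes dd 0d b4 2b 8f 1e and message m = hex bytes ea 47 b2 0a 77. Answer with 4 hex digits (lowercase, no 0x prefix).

Key hex bytes dd 0d b4 2b 8f 1e is 6 bytes > B = 4, so hash it first: H(key) = 20 56, then zero-pad to 4 bytes: K' = 20 56 00 00.
K' ⊕ ipad = 16 60 36 36.  K' ⊕ opad = 7c 0a 5c 5c.
Inner input = (K'⊕ipad) ∥ m = 16 60 36 36 ∥ ea 47 b2 0a 77.
Inner hash: even-index sum = 607 mod 256 = 95; odd-index sum = 231 mod 256 = 231 → 5f e7.
Outer input = (K'⊕opad) ∥ inner = 7c 0a 5c 5c ∥ 5f e7.
Outer hash (tag): even-index sum = 311 mod 256 = 55; odd-index sum = 333 mod 256 = 77 → 37 4d.

374d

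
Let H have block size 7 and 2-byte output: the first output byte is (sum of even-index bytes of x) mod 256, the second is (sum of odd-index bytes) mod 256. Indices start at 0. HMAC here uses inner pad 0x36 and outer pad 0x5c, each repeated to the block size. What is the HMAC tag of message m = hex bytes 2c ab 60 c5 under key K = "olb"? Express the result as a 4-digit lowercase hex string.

7b71

Key "olb" = 6f 6c 62 is 3 bytes ≤ B = 7; zero-pad to 7 bytes: K' = 6f 6c 62 00 00 00 00.
K' ⊕ ipad = 59 5a 54 36 36 36 36.  K' ⊕ opad = 33 30 3e 5c 5c 5c 5c.
Inner input = (K'⊕ipad) ∥ m = 59 5a 54 36 36 36 36 ∥ 2c ab 60 c5.
Inner hash: even-index sum = 649 mod 256 = 137; odd-index sum = 338 mod 256 = 82 → 89 52.
Outer input = (K'⊕opad) ∥ inner = 33 30 3e 5c 5c 5c 5c ∥ 89 52.
Outer hash (tag): even-index sum = 379 mod 256 = 123; odd-index sum = 369 mod 256 = 113 → 7b 71.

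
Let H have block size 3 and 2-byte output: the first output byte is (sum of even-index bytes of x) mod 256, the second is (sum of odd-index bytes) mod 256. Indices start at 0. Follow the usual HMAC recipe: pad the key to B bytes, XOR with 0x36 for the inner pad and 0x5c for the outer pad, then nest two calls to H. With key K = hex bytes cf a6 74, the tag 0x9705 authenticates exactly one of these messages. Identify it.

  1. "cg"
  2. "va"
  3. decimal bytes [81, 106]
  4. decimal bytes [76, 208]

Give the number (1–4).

Key hex bytes cf a6 74 is exactly B = 3 bytes: K' = cf a6 74.
K' ⊕ ipad = f9 90 42; K' ⊕ opad = 93 fa 28.
m1: inner = H(f9 90 42 63 67) = a2 f3; tag = H(93 fa 28 a2 f3) = ae9c
m2: inner = H(f9 90 42 76 61) = 9c 06; tag = H(93 fa 28 9c 06) = c196
m3: inner = H(f9 90 42 51 6a) = a5 e1; tag = H(93 fa 28 a5 e1) = 9c9f
m4: inner = H(f9 90 42 4c d0) = 0b dc; tag = H(93 fa 28 0b dc) = 9705 ← matches

4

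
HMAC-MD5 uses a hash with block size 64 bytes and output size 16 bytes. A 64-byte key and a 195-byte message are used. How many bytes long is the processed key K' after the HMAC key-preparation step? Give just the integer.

Key is 64 ≤ 64 bytes, zero-padded: |K'| = 64.

64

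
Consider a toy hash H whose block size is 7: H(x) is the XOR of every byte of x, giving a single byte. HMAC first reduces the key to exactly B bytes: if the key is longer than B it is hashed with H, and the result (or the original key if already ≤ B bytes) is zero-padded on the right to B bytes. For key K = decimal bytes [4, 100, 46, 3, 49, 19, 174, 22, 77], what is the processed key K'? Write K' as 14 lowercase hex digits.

|K| = 9 > B = 7, so first hash the key.
H(K): XOR 04⊕64⊕2e⊕03⊕31⊕13⊕ae⊕16⊕4d = 9a.
Zero-pad H(K) = 9a to 7 bytes: K' = 9a 00 00 00 00 00 00.

9a000000000000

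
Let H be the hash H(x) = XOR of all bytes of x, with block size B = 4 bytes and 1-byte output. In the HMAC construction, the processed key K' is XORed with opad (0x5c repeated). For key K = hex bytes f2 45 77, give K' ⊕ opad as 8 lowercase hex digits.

Key hex bytes f2 45 77 is 3 bytes ≤ B = 4; zero-pad to 4 bytes: K' = f2 45 77 00.
XOR each byte with 0x5c: f2⊕5c=ae, 45⊕5c=19, 77⊕5c=2b, 00⊕5c=5c.

ae192b5c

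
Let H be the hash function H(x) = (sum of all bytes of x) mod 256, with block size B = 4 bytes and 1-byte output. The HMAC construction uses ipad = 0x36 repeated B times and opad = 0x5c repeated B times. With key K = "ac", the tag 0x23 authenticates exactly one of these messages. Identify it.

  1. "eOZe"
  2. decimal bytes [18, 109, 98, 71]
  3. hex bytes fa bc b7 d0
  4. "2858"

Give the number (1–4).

4

Key "ac" = 61 63 is 2 bytes ≤ B = 4; zero-pad to 4 bytes: K' = 61 63 00 00.
K' ⊕ ipad = 57 55 36 36; K' ⊕ opad = 3d 3f 5c 5c.
m1: inner = H(57 55 36 36 65 4f 5a 65) = 8b; tag = H(3d 3f 5c 5c 8b) = bf
m2: inner = H(57 55 36 36 12 6d 62 47) = 40; tag = H(3d 3f 5c 5c 40) = 74
m3: inner = H(57 55 36 36 fa bc b7 d0) = 55; tag = H(3d 3f 5c 5c 55) = 89
m4: inner = H(57 55 36 36 32 38 35 38) = ef; tag = H(3d 3f 5c 5c ef) = 23 ← matches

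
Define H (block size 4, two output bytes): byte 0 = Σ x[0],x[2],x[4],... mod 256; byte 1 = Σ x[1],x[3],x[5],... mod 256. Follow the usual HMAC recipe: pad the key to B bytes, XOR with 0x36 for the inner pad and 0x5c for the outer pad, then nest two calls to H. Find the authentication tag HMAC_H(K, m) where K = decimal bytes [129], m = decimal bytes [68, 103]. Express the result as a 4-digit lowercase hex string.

6a8b

Key decimal bytes [129] = 81 is 1 byte ≤ B = 4; zero-pad to 4 bytes: K' = 81 00 00 00.
K' ⊕ ipad = b7 36 36 36.  K' ⊕ opad = dd 5c 5c 5c.
Inner input = (K'⊕ipad) ∥ m = b7 36 36 36 ∥ 44 67.
Inner hash: even-index sum = 305 mod 256 = 49; odd-index sum = 211 mod 256 = 211 → 31 d3.
Outer input = (K'⊕opad) ∥ inner = dd 5c 5c 5c ∥ 31 d3.
Outer hash (tag): even-index sum = 362 mod 256 = 106; odd-index sum = 395 mod 256 = 139 → 6a 8b.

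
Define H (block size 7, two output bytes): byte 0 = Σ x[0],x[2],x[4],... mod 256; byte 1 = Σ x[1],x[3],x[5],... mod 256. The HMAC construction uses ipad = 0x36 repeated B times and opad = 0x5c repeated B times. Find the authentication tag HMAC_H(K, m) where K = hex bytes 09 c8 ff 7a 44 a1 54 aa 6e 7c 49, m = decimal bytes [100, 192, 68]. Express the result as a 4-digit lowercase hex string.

72d0

Key hex bytes 09 c8 ff 7a 44 a1 54 aa 6e 7c 49 is 11 bytes > B = 7, so hash it first: H(key) = 57 09, then zero-pad to 7 bytes: K' = 57 09 00 00 00 00 00.
K' ⊕ ipad = 61 3f 36 36 36 36 36.  K' ⊕ opad = 0b 55 5c 5c 5c 5c 5c.
Inner input = (K'⊕ipad) ∥ m = 61 3f 36 36 36 36 36 ∥ 64 c0 44.
Inner hash: even-index sum = 451 mod 256 = 195; odd-index sum = 339 mod 256 = 83 → c3 53.
Outer input = (K'⊕opad) ∥ inner = 0b 55 5c 5c 5c 5c 5c ∥ c3 53.
Outer hash (tag): even-index sum = 370 mod 256 = 114; odd-index sum = 464 mod 256 = 208 → 72 d0.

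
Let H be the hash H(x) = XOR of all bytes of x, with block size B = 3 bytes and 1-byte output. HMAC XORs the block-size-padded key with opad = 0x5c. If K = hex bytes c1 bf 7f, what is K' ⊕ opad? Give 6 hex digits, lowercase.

9de323

Key hex bytes c1 bf 7f is exactly B = 3 bytes: K' = c1 bf 7f.
XOR each byte with 0x5c: c1⊕5c=9d, bf⊕5c=e3, 7f⊕5c=23.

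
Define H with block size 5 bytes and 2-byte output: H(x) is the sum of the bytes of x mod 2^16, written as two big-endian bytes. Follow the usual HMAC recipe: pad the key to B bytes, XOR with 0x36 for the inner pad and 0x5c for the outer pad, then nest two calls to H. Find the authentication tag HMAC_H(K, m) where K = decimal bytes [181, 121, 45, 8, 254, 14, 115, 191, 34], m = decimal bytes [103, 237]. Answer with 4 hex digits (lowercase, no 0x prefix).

Key decimal bytes [181, 121, 45, 8, 254, 14, 115, 191, 34] = b5 79 2d 08 fe 0e 73 bf 22 is 9 bytes > B = 5, so hash it first: H(key) = 03 c3, then zero-pad to 5 bytes: K' = 03 c3 00 00 00.
K' ⊕ ipad = 35 f5 36 36 36.  K' ⊕ opad = 5f 9f 5c 5c 5c.
Inner input = (K'⊕ipad) ∥ m = 35 f5 36 36 36 ∥ 67 ed.
Inner hash: sum = 53+245+54+54+54+103+237 = 800 → 03 20.
Outer input = (K'⊕opad) ∥ inner = 5f 9f 5c 5c 5c ∥ 03 20.
Outer hash (tag): sum = 95+159+92+92+92+3+32 = 565 → 02 35.

0235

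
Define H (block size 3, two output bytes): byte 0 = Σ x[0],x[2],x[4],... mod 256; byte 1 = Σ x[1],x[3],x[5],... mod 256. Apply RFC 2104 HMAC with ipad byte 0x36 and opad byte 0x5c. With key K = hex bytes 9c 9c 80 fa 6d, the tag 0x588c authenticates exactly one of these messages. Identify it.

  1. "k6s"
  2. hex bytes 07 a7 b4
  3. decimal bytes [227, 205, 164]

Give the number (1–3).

Key hex bytes 9c 9c 80 fa 6d is 5 bytes > B = 3, so hash it first: H(key) = 89 96, then zero-pad to 3 bytes: K' = 89 96 00.
K' ⊕ ipad = bf a0 36; K' ⊕ opad = d5 ca 5c.
m1: inner = H(bf a0 36 6b 36 73) = 2b 7e; tag = H(d5 ca 5c 2b 7e) = aff5
m2: inner = H(bf a0 36 07 a7 b4) = 9c 5b; tag = H(d5 ca 5c 9c 5b) = 8c66
m3: inner = H(bf a0 36 e3 cd a4) = c2 27; tag = H(d5 ca 5c c2 27) = 588c ← matches

3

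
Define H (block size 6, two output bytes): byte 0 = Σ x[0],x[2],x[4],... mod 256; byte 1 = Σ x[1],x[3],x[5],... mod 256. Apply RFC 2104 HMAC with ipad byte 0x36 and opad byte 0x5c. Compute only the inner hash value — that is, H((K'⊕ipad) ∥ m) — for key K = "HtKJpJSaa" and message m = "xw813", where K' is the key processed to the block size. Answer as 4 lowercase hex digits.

d073

Key "HtKJpJSaa" = 48 74 4b 4a 70 4a 53 61 61 is 9 bytes > B = 6, so hash it first: H(key) = b7 69, then zero-pad to 6 bytes: K' = b7 69 00 00 00 00.
K' ⊕ ipad = 81 5f 36 36 36 36.
Inner input = 81 5f 36 36 36 36 ∥ 78 77 38 31 33.
Inner hash: even-index sum = 464 mod 256 = 208; odd-index sum = 371 mod 256 = 115 → d0 73.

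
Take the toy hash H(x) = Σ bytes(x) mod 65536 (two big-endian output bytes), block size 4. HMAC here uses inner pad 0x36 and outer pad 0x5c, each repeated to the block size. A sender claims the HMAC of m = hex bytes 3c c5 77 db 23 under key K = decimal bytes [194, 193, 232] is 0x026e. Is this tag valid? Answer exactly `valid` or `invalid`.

invalid

Key decimal bytes [194, 193, 232] = c2 c1 e8 is 3 bytes ≤ B = 4; zero-pad to 4 bytes: K' = c2 c1 e8 00.
K' ⊕ ipad = f4 f7 de 36; K' ⊕ opad = 9e 9d b4 5c.
Inner hash: sum = 244+247+222+54+60+197+119+219+35 = 1397 → 05 75.
Outer hash (recomputed tag): sum = 158+157+180+92+5+117 = 709 → 02 c5.
Recomputed tag = 02c5; claimed = 026e → mismatch.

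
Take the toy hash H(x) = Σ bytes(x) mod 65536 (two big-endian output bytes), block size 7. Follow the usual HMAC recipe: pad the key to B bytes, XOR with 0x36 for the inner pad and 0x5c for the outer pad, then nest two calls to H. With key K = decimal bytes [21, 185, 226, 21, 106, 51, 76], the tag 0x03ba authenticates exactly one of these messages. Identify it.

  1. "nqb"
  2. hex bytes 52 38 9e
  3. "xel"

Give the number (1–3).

3

Key decimal bytes [21, 185, 226, 21, 106, 51, 76] = 15 b9 e2 15 6a 33 4c is exactly B = 7 bytes: K' = 15 b9 e2 15 6a 33 4c.
K' ⊕ ipad = 23 8f d4 23 5c 05 7a; K' ⊕ opad = 49 e5 be 49 36 6f 10.
m1: inner = H(23 8f d4 23 5c 05 7a 6e 71 62) = 03 c5; tag = H(49 e5 be 49 36 6f 10 03 c5) = 03b2
m2: inner = H(23 8f d4 23 5c 05 7a 52 38 9e) = 03 ac; tag = H(49 e5 be 49 36 6f 10 03 ac) = 0399
m3: inner = H(23 8f d4 23 5c 05 7a 78 65 6c) = 03 cd; tag = H(49 e5 be 49 36 6f 10 03 cd) = 03ba ← matches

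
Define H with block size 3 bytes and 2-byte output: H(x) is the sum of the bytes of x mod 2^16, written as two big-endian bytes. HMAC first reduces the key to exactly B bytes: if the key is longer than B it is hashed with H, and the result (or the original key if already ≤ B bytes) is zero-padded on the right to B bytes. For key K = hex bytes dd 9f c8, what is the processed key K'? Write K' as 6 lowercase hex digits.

Key hex bytes dd 9f c8 is exactly B = 3 bytes: K' = dd 9f c8.

dd9fc8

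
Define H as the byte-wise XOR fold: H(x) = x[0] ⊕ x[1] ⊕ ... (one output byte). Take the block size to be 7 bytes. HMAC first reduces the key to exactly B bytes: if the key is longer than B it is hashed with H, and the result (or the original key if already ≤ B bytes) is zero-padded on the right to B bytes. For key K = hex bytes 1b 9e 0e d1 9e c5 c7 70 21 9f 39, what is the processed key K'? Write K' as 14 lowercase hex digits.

|K| = 11 > B = 7, so first hash the key.
H(K): XOR 1b⊕9e⊕0e⊕d1⊕9e⊕c5⊕c7⊕70⊕21⊕9f⊕39 = 31.
Zero-pad H(K) = 31 to 7 bytes: K' = 31 00 00 00 00 00 00.

31000000000000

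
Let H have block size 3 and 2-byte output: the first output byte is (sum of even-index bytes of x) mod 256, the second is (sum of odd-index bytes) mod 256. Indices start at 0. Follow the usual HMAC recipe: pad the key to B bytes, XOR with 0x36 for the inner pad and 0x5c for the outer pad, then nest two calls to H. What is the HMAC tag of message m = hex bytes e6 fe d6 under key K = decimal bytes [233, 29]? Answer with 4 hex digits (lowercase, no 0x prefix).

Key decimal bytes [233, 29] = e9 1d is 2 bytes ≤ B = 3; zero-pad to 3 bytes: K' = e9 1d 00.
K' ⊕ ipad = df 2b 36.  K' ⊕ opad = b5 41 5c.
Inner input = (K'⊕ipad) ∥ m = df 2b 36 ∥ e6 fe d6.
Inner hash: even-index sum = 531 mod 256 = 19; odd-index sum = 487 mod 256 = 231 → 13 e7.
Outer input = (K'⊕opad) ∥ inner = b5 41 5c ∥ 13 e7.
Outer hash (tag): even-index sum = 504 mod 256 = 248; odd-index sum = 84 mod 256 = 84 → f8 54.

f854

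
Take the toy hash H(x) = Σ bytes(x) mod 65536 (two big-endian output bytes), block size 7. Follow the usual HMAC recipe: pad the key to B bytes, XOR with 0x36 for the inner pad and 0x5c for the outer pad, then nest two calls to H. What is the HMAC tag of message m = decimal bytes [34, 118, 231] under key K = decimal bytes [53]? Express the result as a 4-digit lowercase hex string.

0359

Key decimal bytes [53] = 35 is 1 byte ≤ B = 7; zero-pad to 7 bytes: K' = 35 00 00 00 00 00 00.
K' ⊕ ipad = 03 36 36 36 36 36 36.  K' ⊕ opad = 69 5c 5c 5c 5c 5c 5c.
Inner input = (K'⊕ipad) ∥ m = 03 36 36 36 36 36 36 ∥ 22 76 e7.
Inner hash: sum = 3+54+54+54+54+54+54+34+118+231 = 710 → 02 c6.
Outer input = (K'⊕opad) ∥ inner = 69 5c 5c 5c 5c 5c 5c ∥ 02 c6.
Outer hash (tag): sum = 105+92+92+92+92+92+92+2+198 = 857 → 03 59.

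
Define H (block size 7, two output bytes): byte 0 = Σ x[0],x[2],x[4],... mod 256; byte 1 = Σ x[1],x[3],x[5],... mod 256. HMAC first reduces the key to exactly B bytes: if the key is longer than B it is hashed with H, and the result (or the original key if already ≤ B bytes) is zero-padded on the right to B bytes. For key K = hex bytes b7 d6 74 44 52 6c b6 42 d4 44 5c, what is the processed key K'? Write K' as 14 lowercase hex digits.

630c0000000000

|K| = 11 > B = 7, so first hash the key.
H(K): even-index sum = 867 mod 256 = 99; odd-index sum = 524 mod 256 = 12 → 63 0c.
Zero-pad H(K) = 63 0c to 7 bytes: K' = 63 0c 00 00 00 00 00.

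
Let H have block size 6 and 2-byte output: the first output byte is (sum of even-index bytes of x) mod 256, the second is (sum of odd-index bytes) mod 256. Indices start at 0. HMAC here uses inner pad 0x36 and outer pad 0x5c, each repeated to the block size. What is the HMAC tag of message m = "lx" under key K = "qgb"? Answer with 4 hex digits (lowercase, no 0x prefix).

0428

Key "qgb" = 71 67 62 is 3 bytes ≤ B = 6; zero-pad to 6 bytes: K' = 71 67 62 00 00 00.
K' ⊕ ipad = 47 51 54 36 36 36.  K' ⊕ opad = 2d 3b 3e 5c 5c 5c.
Inner input = (K'⊕ipad) ∥ m = 47 51 54 36 36 36 ∥ 6c 78.
Inner hash: even-index sum = 317 mod 256 = 61; odd-index sum = 309 mod 256 = 53 → 3d 35.
Outer input = (K'⊕opad) ∥ inner = 2d 3b 3e 5c 5c 5c ∥ 3d 35.
Outer hash (tag): even-index sum = 260 mod 256 = 4; odd-index sum = 296 mod 256 = 40 → 04 28.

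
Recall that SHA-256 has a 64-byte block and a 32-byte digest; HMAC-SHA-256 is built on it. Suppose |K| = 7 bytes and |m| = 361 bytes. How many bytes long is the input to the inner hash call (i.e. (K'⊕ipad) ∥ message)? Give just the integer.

Key is 7 ≤ 64 bytes, zero-padded: |K'| = 64.
Inner input = (K'⊕ipad) ∥ m → 64 + 361 = 425 bytes.

425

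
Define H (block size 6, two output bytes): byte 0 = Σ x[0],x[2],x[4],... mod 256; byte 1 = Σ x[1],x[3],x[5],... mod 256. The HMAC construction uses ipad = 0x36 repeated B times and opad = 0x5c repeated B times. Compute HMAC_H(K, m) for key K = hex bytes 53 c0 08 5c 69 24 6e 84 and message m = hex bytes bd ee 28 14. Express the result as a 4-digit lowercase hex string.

Key hex bytes 53 c0 08 5c 69 24 6e 84 is 8 bytes > B = 6, so hash it first: H(key) = 32 c4, then zero-pad to 6 bytes: K' = 32 c4 00 00 00 00.
K' ⊕ ipad = 04 f2 36 36 36 36.  K' ⊕ opad = 6e 98 5c 5c 5c 5c.
Inner input = (K'⊕ipad) ∥ m = 04 f2 36 36 36 36 ∥ bd ee 28 14.
Inner hash: even-index sum = 341 mod 256 = 85; odd-index sum = 608 mod 256 = 96 → 55 60.
Outer input = (K'⊕opad) ∥ inner = 6e 98 5c 5c 5c 5c ∥ 55 60.
Outer hash (tag): even-index sum = 379 mod 256 = 123; odd-index sum = 432 mod 256 = 176 → 7b b0.

7bb0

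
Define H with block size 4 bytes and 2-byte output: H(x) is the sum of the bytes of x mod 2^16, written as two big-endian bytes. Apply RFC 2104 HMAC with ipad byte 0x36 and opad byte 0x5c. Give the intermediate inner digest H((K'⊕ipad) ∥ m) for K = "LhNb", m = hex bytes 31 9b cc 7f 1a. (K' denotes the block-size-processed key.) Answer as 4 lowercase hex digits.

Key "LhNb" = 4c 68 4e 62 is exactly B = 4 bytes: K' = 4c 68 4e 62.
K' ⊕ ipad = 7a 5e 78 54.
Inner input = 7a 5e 78 54 ∥ 31 9b cc 7f 1a.
Inner hash: sum = 122+94+120+84+49+155+204+127+26 = 981 → 03 d5.

03d5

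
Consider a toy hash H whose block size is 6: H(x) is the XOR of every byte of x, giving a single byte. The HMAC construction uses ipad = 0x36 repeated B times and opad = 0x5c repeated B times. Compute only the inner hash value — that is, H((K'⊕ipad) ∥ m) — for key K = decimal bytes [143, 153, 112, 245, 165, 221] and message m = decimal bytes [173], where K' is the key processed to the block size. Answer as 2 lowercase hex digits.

Key decimal bytes [143, 153, 112, 245, 165, 221] = 8f 99 70 f5 a5 dd is exactly B = 6 bytes: K' = 8f 99 70 f5 a5 dd.
K' ⊕ ipad = b9 af 46 c3 93 eb.
Inner input = b9 af 46 c3 93 eb ∥ ad.
Inner hash: XOR b9⊕af⊕46⊕c3⊕93⊕eb⊕ad = 46.

46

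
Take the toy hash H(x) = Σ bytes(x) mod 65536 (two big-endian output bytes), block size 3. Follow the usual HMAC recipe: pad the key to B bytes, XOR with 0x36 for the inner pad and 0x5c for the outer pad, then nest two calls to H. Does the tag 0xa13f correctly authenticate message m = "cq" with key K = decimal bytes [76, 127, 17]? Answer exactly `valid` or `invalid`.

Key decimal bytes [76, 127, 17] = 4c 7f 11 is exactly B = 3 bytes: K' = 4c 7f 11.
K' ⊕ ipad = 7a 49 27; K' ⊕ opad = 10 23 4d.
Inner hash: sum = 122+73+39+99+113 = 446 → 01 be.
Outer hash (recomputed tag): sum = 16+35+77+1+190 = 319 → 01 3f.
Recomputed tag = 013f; claimed = a13f → mismatch.

invalid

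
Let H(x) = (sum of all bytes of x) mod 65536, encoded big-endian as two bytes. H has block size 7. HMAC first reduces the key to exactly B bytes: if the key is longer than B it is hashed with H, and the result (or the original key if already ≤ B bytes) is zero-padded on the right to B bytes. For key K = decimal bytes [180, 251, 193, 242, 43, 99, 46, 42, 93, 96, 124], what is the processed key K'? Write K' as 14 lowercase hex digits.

05810000000000

|K| = 11 > B = 7, so first hash the key.
H(K): sum = 180+251+193+242+43+99+46+42+93+96+124 = 1409 → 05 81.
Zero-pad H(K) = 05 81 to 7 bytes: K' = 05 81 00 00 00 00 00.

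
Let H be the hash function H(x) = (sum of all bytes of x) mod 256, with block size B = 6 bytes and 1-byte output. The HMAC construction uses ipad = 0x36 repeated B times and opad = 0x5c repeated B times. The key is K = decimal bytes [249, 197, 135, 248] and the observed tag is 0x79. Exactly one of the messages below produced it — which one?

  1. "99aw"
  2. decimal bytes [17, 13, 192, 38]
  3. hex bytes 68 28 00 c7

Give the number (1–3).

3

Key decimal bytes [249, 197, 135, 248] = f9 c5 87 f8 is 4 bytes ≤ B = 6; zero-pad to 6 bytes: K' = f9 c5 87 f8 00 00.
K' ⊕ ipad = cf f3 b1 ce 36 36; K' ⊕ opad = a5 99 db a4 5c 5c.
m1: inner = H(cf f3 b1 ce 36 36 39 39 61 77) = f7; tag = H(a5 99 db a4 5c 5c f7) = 6c
m2: inner = H(cf f3 b1 ce 36 36 11 0d c0 26) = b1; tag = H(a5 99 db a4 5c 5c b1) = 26
m3: inner = H(cf f3 b1 ce 36 36 68 28 00 c7) = 04; tag = H(a5 99 db a4 5c 5c 04) = 79 ← matches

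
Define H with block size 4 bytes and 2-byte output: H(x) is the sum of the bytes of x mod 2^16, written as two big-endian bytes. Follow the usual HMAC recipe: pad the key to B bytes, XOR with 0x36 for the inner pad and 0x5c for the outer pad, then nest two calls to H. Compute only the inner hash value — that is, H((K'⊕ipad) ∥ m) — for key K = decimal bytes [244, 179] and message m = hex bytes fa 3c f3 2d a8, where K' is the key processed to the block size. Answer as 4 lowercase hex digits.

04b1

Key decimal bytes [244, 179] = f4 b3 is 2 bytes ≤ B = 4; zero-pad to 4 bytes: K' = f4 b3 00 00.
K' ⊕ ipad = c2 85 36 36.
Inner input = c2 85 36 36 ∥ fa 3c f3 2d a8.
Inner hash: sum = 194+133+54+54+250+60+243+45+168 = 1201 → 04 b1.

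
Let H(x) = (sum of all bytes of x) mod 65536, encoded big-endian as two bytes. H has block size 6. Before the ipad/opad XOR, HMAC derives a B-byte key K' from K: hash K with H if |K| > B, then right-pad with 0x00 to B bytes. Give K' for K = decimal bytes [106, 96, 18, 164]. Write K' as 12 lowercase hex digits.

6a6012a40000

Key decimal bytes [106, 96, 18, 164] = 6a 60 12 a4 is 4 bytes ≤ B = 6; zero-pad to 6 bytes: K' = 6a 60 12 a4 00 00.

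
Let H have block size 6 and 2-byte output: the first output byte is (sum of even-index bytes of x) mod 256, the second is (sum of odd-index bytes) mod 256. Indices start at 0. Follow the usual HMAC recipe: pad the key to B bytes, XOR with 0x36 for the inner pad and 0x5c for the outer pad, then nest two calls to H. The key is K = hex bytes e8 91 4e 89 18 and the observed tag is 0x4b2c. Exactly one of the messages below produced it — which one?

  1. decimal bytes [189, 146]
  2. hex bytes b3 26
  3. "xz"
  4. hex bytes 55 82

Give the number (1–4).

Key hex bytes e8 91 4e 89 18 is 5 bytes ≤ B = 6; zero-pad to 6 bytes: K' = e8 91 4e 89 18 00.
K' ⊕ ipad = de a7 78 bf 2e 36; K' ⊕ opad = b4 cd 12 d5 44 5c.
m1: inner = H(de a7 78 bf 2e 36 bd 92) = 41 2e; tag = H(b4 cd 12 d5 44 5c 41 2e) = 4b2c ← matches
m2: inner = H(de a7 78 bf 2e 36 b3 26) = 37 c2; tag = H(b4 cd 12 d5 44 5c 37 c2) = 41c0
m3: inner = H(de a7 78 bf 2e 36 78 7a) = fc 16; tag = H(b4 cd 12 d5 44 5c fc 16) = 0614
m4: inner = H(de a7 78 bf 2e 36 55 82) = d9 1e; tag = H(b4 cd 12 d5 44 5c d9 1e) = e31c

1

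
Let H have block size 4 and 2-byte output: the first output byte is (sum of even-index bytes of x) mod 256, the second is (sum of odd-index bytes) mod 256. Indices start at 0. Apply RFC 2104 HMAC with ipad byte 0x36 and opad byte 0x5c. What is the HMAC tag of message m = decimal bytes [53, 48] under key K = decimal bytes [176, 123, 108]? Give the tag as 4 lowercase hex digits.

Key decimal bytes [176, 123, 108] = b0 7b 6c is 3 bytes ≤ B = 4; zero-pad to 4 bytes: K' = b0 7b 6c 00.
K' ⊕ ipad = 86 4d 5a 36.  K' ⊕ opad = ec 27 30 5c.
Inner input = (K'⊕ipad) ∥ m = 86 4d 5a 36 ∥ 35 30.
Inner hash: even-index sum = 277 mod 256 = 21; odd-index sum = 179 mod 256 = 179 → 15 b3.
Outer input = (K'⊕opad) ∥ inner = ec 27 30 5c ∥ 15 b3.
Outer hash (tag): even-index sum = 305 mod 256 = 49; odd-index sum = 310 mod 256 = 54 → 31 36.

3136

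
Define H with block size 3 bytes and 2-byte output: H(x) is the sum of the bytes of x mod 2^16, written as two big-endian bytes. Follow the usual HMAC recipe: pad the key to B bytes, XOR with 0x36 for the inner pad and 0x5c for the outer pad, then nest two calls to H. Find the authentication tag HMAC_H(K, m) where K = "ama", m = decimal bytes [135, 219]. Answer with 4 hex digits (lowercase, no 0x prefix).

Key "ama" = 61 6d 61 is exactly B = 3 bytes: K' = 61 6d 61.
K' ⊕ ipad = 57 5b 57.  K' ⊕ opad = 3d 31 3d.
Inner input = (K'⊕ipad) ∥ m = 57 5b 57 ∥ 87 db.
Inner hash: sum = 87+91+87+135+219 = 619 → 02 6b.
Outer input = (K'⊕opad) ∥ inner = 3d 31 3d ∥ 02 6b.
Outer hash (tag): sum = 61+49+61+2+107 = 280 → 01 18.

0118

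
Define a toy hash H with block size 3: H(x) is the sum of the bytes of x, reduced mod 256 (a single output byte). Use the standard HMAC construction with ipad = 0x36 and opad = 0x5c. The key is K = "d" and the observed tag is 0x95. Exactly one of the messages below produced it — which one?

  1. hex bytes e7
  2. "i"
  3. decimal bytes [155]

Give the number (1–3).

Key "d" = 64 is 1 byte ≤ B = 3; zero-pad to 3 bytes: K' = 64 00 00.
K' ⊕ ipad = 52 36 36; K' ⊕ opad = 38 5c 5c.
m1: inner = H(52 36 36 e7) = a5; tag = H(38 5c 5c a5) = 95 ← matches
m2: inner = H(52 36 36 69) = 27; tag = H(38 5c 5c 27) = 17
m3: inner = H(52 36 36 9b) = 59; tag = H(38 5c 5c 59) = 49

1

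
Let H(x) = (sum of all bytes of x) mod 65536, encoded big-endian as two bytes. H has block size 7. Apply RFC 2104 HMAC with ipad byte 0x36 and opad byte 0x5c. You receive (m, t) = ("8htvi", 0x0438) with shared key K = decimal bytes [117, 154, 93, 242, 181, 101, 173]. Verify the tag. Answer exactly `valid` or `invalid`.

valid

Key decimal bytes [117, 154, 93, 242, 181, 101, 173] = 75 9a 5d f2 b5 65 ad is exactly B = 7 bytes: K' = 75 9a 5d f2 b5 65 ad.
K' ⊕ ipad = 43 ac 6b c4 83 53 9b; K' ⊕ opad = 29 c6 01 ae e9 39 f1.
Inner hash: sum = 67+172+107+196+131+83+155+56+104+116+118+105 = 1410 → 05 82.
Outer hash (recomputed tag): sum = 41+198+1+174+233+57+241+5+130 = 1080 → 04 38.
Recomputed tag = 0438; claimed = 0438 → match.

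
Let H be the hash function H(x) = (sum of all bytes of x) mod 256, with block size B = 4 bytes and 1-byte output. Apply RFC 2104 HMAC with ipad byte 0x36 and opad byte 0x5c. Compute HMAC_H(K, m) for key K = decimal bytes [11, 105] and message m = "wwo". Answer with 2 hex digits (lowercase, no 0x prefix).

a9

Key decimal bytes [11, 105] = 0b 69 is 2 bytes ≤ B = 4; zero-pad to 4 bytes: K' = 0b 69 00 00.
K' ⊕ ipad = 3d 5f 36 36.  K' ⊕ opad = 57 35 5c 5c.
Inner input = (K'⊕ipad) ∥ m = 3d 5f 36 36 ∥ 77 77 6f.
Inner hash: sum = 61+95+54+54+119+119+111 = 613; mod 256 = 101 → 65.
Outer input = (K'⊕opad) ∥ inner = 57 35 5c 5c ∥ 65.
Outer hash (tag): sum = 87+53+92+92+101 = 425; mod 256 = 169 → a9.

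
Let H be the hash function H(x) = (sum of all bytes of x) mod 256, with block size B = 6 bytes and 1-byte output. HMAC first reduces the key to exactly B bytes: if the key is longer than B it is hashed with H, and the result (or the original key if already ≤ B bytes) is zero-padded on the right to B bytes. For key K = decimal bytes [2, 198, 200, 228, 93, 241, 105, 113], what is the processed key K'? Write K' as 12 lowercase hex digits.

|K| = 8 > B = 6, so first hash the key.
H(K): sum = 2+198+200+228+93+241+105+113 = 1180; mod 256 = 156 → 9c.
Zero-pad H(K) = 9c to 6 bytes: K' = 9c 00 00 00 00 00.

9c0000000000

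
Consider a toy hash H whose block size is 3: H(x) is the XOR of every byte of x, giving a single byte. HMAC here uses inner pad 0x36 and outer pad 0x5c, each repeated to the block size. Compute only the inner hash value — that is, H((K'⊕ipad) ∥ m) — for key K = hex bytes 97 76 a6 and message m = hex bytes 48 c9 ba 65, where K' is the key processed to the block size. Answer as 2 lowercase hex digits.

Key hex bytes 97 76 a6 is exactly B = 3 bytes: K' = 97 76 a6.
K' ⊕ ipad = a1 40 90.
Inner input = a1 40 90 ∥ 48 c9 ba 65.
Inner hash: XOR a1⊕40⊕90⊕48⊕c9⊕ba⊕65 = 2f.

2f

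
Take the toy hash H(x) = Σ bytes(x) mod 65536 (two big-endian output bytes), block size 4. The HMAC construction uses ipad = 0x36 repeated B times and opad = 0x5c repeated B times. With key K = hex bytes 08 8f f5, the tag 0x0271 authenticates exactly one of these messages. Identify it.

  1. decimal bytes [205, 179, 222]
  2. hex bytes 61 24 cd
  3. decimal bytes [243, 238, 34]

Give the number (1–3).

2

Key hex bytes 08 8f f5 is 3 bytes ≤ B = 4; zero-pad to 4 bytes: K' = 08 8f f5 00.
K' ⊕ ipad = 3e b9 c3 36; K' ⊕ opad = 54 d3 a9 5c.
m1: inner = H(3e b9 c3 36 cd b3 de) = 04 4e; tag = H(54 d3 a9 5c 04 4e) = 027e
m2: inner = H(3e b9 c3 36 61 24 cd) = 03 42; tag = H(54 d3 a9 5c 03 42) = 0271 ← matches
m3: inner = H(3e b9 c3 36 f3 ee 22) = 03 f3; tag = H(54 d3 a9 5c 03 f3) = 0322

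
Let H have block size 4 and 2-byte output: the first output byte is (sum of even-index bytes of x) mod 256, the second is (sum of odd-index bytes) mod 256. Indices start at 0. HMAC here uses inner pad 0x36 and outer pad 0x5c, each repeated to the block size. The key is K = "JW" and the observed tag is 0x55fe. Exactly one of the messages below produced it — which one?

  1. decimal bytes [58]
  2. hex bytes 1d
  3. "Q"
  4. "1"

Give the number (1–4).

Key "JW" = 4a 57 is 2 bytes ≤ B = 4; zero-pad to 4 bytes: K' = 4a 57 00 00.
K' ⊕ ipad = 7c 61 36 36; K' ⊕ opad = 16 0b 5c 5c.
m1: inner = H(7c 61 36 36 3a) = ec 97; tag = H(16 0b 5c 5c ec 97) = 5efe
m2: inner = H(7c 61 36 36 1d) = cf 97; tag = H(16 0b 5c 5c cf 97) = 41fe
m3: inner = H(7c 61 36 36 51) = 03 97; tag = H(16 0b 5c 5c 03 97) = 75fe
m4: inner = H(7c 61 36 36 31) = e3 97; tag = H(16 0b 5c 5c e3 97) = 55fe ← matches

4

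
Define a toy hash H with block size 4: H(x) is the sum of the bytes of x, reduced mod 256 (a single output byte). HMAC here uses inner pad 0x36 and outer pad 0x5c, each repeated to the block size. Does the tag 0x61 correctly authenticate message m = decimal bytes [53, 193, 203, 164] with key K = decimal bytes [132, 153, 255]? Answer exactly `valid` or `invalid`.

Key decimal bytes [132, 153, 255] = 84 99 ff is 3 bytes ≤ B = 4; zero-pad to 4 bytes: K' = 84 99 ff 00.
K' ⊕ ipad = b2 af c9 36; K' ⊕ opad = d8 c5 a3 5c.
Inner hash: sum = 178+175+201+54+53+193+203+164 = 1221; mod 256 = 197 → c5.
Outer hash (recomputed tag): sum = 216+197+163+92+197 = 865; mod 256 = 97 → 61.
Recomputed tag = 61; claimed = 61 → match.

valid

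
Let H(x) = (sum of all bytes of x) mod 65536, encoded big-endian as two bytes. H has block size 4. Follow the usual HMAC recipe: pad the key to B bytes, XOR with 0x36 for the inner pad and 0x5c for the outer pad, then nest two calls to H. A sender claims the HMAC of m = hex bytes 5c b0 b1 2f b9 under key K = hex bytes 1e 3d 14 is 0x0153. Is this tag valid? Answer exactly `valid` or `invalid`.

invalid

Key hex bytes 1e 3d 14 is 3 bytes ≤ B = 4; zero-pad to 4 bytes: K' = 1e 3d 14 00.
K' ⊕ ipad = 28 0b 22 36; K' ⊕ opad = 42 61 48 5c.
Inner hash: sum = 40+11+34+54+92+176+177+47+185 = 816 → 03 30.
Outer hash (recomputed tag): sum = 66+97+72+92+3+48 = 378 → 01 7a.
Recomputed tag = 017a; claimed = 0153 → mismatch.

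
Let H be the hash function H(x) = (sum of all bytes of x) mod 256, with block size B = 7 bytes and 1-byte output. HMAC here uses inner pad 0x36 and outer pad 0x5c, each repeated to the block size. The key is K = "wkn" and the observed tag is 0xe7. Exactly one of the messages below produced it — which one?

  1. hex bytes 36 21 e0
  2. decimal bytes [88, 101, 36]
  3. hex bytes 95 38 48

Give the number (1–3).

3

Key "wkn" = 77 6b 6e is 3 bytes ≤ B = 7; zero-pad to 7 bytes: K' = 77 6b 6e 00 00 00 00.
K' ⊕ ipad = 41 5d 58 36 36 36 36; K' ⊕ opad = 2b 37 32 5c 5c 5c 5c.
m1: inner = H(41 5d 58 36 36 36 36 36 21 e0) = 05; tag = H(2b 37 32 5c 5c 5c 5c 05) = 09
m2: inner = H(41 5d 58 36 36 36 36 58 65 24) = af; tag = H(2b 37 32 5c 5c 5c 5c af) = b3
m3: inner = H(41 5d 58 36 36 36 36 95 38 48) = e3; tag = H(2b 37 32 5c 5c 5c 5c e3) = e7 ← matches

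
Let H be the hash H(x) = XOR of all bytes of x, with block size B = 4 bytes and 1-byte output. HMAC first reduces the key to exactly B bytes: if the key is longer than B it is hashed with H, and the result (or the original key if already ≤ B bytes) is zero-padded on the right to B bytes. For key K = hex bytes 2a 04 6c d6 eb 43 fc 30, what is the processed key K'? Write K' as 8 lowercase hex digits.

|K| = 8 > B = 4, so first hash the key.
H(K): XOR 2a⊕04⊕6c⊕d6⊕eb⊕43⊕fc⊕30 = f0.
Zero-pad H(K) = f0 to 4 bytes: K' = f0 00 00 00.

f0000000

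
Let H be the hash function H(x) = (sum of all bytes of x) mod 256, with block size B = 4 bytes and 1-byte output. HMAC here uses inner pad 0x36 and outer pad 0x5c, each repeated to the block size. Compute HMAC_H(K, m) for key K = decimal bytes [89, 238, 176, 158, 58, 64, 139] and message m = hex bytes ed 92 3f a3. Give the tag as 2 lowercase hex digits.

Key decimal bytes [89, 238, 176, 158, 58, 64, 139] = 59 ee b0 9e 3a 40 8b is 7 bytes > B = 4, so hash it first: H(key) = 9a, then zero-pad to 4 bytes: K' = 9a 00 00 00.
K' ⊕ ipad = ac 36 36 36.  K' ⊕ opad = c6 5c 5c 5c.
Inner input = (K'⊕ipad) ∥ m = ac 36 36 36 ∥ ed 92 3f a3.
Inner hash: sum = 172+54+54+54+237+146+63+163 = 943; mod 256 = 175 → af.
Outer input = (K'⊕opad) ∥ inner = c6 5c 5c 5c ∥ af.
Outer hash (tag): sum = 198+92+92+92+175 = 649; mod 256 = 137 → 89.

89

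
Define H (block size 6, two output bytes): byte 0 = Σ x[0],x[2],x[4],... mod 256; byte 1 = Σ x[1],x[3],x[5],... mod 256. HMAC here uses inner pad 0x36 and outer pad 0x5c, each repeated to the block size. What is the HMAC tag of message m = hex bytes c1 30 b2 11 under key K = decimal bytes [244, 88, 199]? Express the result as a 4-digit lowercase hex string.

fbd7

Key decimal bytes [244, 88, 199] = f4 58 c7 is 3 bytes ≤ B = 6; zero-pad to 6 bytes: K' = f4 58 c7 00 00 00.
K' ⊕ ipad = c2 6e f1 36 36 36.  K' ⊕ opad = a8 04 9b 5c 5c 5c.
Inner input = (K'⊕ipad) ∥ m = c2 6e f1 36 36 36 ∥ c1 30 b2 11.
Inner hash: even-index sum = 860 mod 256 = 92; odd-index sum = 283 mod 256 = 27 → 5c 1b.
Outer input = (K'⊕opad) ∥ inner = a8 04 9b 5c 5c 5c ∥ 5c 1b.
Outer hash (tag): even-index sum = 507 mod 256 = 251; odd-index sum = 215 mod 256 = 215 → fb d7.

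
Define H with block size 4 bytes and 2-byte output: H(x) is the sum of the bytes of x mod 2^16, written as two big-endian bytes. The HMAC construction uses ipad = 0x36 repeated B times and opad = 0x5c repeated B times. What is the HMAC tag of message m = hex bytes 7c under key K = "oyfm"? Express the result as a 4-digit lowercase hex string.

Key "oyfm" = 6f 79 66 6d is exactly B = 4 bytes: K' = 6f 79 66 6d.
K' ⊕ ipad = 59 4f 50 5b.  K' ⊕ opad = 33 25 3a 31.
Inner input = (K'⊕ipad) ∥ m = 59 4f 50 5b ∥ 7c.
Inner hash: sum = 89+79+80+91+124 = 463 → 01 cf.
Outer input = (K'⊕opad) ∥ inner = 33 25 3a 31 ∥ 01 cf.
Outer hash (tag): sum = 51+37+58+49+1+207 = 403 → 01 93.

0193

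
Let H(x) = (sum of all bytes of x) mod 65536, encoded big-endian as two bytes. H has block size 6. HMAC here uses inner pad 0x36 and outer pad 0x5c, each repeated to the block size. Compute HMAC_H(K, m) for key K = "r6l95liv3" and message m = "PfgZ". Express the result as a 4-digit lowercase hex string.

02e7

Key "r6l95liv3" = 72 36 6c 39 35 6c 69 76 33 is 9 bytes > B = 6, so hash it first: H(key) = 03 00, then zero-pad to 6 bytes: K' = 03 00 00 00 00 00.
K' ⊕ ipad = 35 36 36 36 36 36.  K' ⊕ opad = 5f 5c 5c 5c 5c 5c.
Inner input = (K'⊕ipad) ∥ m = 35 36 36 36 36 36 ∥ 50 66 67 5a.
Inner hash: sum = 53+54+54+54+54+54+80+102+103+90 = 698 → 02 ba.
Outer input = (K'⊕opad) ∥ inner = 5f 5c 5c 5c 5c 5c ∥ 02 ba.
Outer hash (tag): sum = 95+92+92+92+92+92+2+186 = 743 → 02 e7.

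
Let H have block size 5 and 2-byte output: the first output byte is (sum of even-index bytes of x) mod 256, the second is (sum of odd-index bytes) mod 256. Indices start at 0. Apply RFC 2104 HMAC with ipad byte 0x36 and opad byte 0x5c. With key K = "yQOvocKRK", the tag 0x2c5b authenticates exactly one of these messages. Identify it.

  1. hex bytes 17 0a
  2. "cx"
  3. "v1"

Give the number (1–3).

2

Key "yQOvocKRK" = 79 51 4f 76 6f 63 4b 52 4b is 9 bytes > B = 5, so hash it first: H(key) = cd 7c, then zero-pad to 5 bytes: K' = cd 7c 00 00 00.
K' ⊕ ipad = fb 4a 36 36 36; K' ⊕ opad = 91 20 5c 5c 5c.
m1: inner = H(fb 4a 36 36 36 17 0a) = 71 97; tag = H(91 20 5c 5c 5c 71 97) = e0ed
m2: inner = H(fb 4a 36 36 36 63 78) = df e3; tag = H(91 20 5c 5c 5c df e3) = 2c5b ← matches
m3: inner = H(fb 4a 36 36 36 76 31) = 98 f6; tag = H(91 20 5c 5c 5c 98 f6) = 3f14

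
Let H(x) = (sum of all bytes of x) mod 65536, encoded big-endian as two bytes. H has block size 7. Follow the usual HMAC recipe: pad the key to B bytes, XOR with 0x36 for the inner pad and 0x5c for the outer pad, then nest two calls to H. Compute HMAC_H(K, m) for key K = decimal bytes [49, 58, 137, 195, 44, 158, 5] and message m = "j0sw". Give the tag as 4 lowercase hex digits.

0416

Key decimal bytes [49, 58, 137, 195, 44, 158, 5] = 31 3a 89 c3 2c 9e 05 is exactly B = 7 bytes: K' = 31 3a 89 c3 2c 9e 05.
K' ⊕ ipad = 07 0c bf f5 1a a8 33.  K' ⊕ opad = 6d 66 d5 9f 70 c2 59.
Inner input = (K'⊕ipad) ∥ m = 07 0c bf f5 1a a8 33 ∥ 6a 30 73 77.
Inner hash: sum = 7+12+191+245+26+168+51+106+48+115+119 = 1088 → 04 40.
Outer input = (K'⊕opad) ∥ inner = 6d 66 d5 9f 70 c2 59 ∥ 04 40.
Outer hash (tag): sum = 109+102+213+159+112+194+89+4+64 = 1046 → 04 16.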